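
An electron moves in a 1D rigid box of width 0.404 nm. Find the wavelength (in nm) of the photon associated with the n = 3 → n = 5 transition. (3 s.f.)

λ = 33.6 nm

E_1 = h²/(8m_eL²) = 3.691×10^-19 J, so ΔE = (5² − 3²)E_1 = 5.906×10^-18 J.
λ = hc/ΔE = (6.626×10^-34·2.998×10^8)/5.906×10^-18 = 3.36×10^-8 m = 33.6 nm.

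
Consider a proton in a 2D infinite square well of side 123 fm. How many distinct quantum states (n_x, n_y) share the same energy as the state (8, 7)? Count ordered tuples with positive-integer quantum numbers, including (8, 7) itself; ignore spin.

The level has n_x² + n_y² = 113. The ordered positive-integer solutions are (7, 8), (8, 7).
That gives 2 states.

degeneracy = 2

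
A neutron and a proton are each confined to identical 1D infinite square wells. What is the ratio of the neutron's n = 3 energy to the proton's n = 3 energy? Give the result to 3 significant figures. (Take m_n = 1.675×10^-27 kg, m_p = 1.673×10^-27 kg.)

0.999

E_n ∝ 1/m at fixed n and L, so the ratio is m_p/m_n = 1.673×10^-27/1.675×10^-27 = 0.999.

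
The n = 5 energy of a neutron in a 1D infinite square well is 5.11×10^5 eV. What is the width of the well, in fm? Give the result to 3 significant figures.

From E_n = n²h²/(8m_nL²), L = n·h/√(8m_nE_n).
E_5 = 5.11×10^5 eV = 8.186×10^-14 J, so L = 5·6.626×10^-34/√(8·1.675×10^-27·8.186×10^-14) = 1.00×10^-13 m = 100 fm.

L = 100 fm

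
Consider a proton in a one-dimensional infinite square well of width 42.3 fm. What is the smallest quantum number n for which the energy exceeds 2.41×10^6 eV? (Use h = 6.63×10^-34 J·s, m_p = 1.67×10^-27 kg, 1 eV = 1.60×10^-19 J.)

E_1 = h²/(8m_pL²) = 1.839×10^-14 J = 1.149×10^5 eV.
Need n² > 2.41×10^6/1.149×10^5 = 20.97, i.e. n > 4.579.
The smallest integer satisfying this is n = 5.

n = 5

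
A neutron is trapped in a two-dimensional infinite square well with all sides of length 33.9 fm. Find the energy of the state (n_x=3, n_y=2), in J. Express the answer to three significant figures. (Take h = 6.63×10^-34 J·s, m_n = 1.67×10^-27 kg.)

E = 3.72×10^-13 J

For a 2D rectangular well E = (h²/8m_n)·Σ n_i²/L_i² = (6.63×10^-34)²/(8·1.67×10^-27) · [3²/(33.9 fm)² + 2²/(33.9 fm)²].
Evaluating gives E = 3.72×10^-13 J.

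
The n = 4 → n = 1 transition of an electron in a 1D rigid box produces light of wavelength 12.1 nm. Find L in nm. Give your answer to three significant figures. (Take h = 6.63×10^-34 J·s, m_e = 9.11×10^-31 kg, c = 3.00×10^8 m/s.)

The photon carries ΔE = hc/λ = 6.63×10^-34·3.00×10^8/1.21×10^-8 m = 1.644×10^-17 J.
Since ΔE = (4² − 1²)E_1, E_1 = 1.096×10^-18 J, and L = h/√(8m_eE_1) = 2.35×10^-10 m = 0.235 nm.

L = 0.235 nm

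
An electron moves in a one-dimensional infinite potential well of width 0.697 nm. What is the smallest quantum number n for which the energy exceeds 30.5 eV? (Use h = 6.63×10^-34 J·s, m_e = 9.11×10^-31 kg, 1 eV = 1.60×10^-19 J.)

E_1 = h²/(8m_eL²) = 1.242×10^-19 J = 0.7763 eV.
Need n² > 30.5/0.7763 = 39.29, i.e. n > 6.268.
The smallest integer satisfying this is n = 7.

n = 7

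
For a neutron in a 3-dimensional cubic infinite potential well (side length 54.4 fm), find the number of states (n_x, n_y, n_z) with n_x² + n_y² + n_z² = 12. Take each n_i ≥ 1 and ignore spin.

The level has n_x² + n_y² + n_z² = 12. The ordered positive-integer solutions are (2, 2, 2).
That gives 1 state.

degeneracy = 1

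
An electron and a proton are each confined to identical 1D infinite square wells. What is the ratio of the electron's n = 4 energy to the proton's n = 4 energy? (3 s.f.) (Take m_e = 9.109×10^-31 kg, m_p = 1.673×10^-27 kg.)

1.84×10^3

E_n ∝ 1/m at fixed n and L, so the ratio is m_p/m_e = 1.673×10^-27/9.109×10^-31 = 1.84×10^3.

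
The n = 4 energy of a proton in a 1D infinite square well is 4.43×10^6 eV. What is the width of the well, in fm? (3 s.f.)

From E_n = n²h²/(8m_pL²), L = n·h/√(8m_pE_n).
E_4 = 4.43×10^6 eV = 7.097×10^-13 J, so L = 4·6.626×10^-34/√(8·1.673×10^-27·7.097×10^-13) = 2.72×10^-14 m = 27.2 fm.

L = 27.2 fm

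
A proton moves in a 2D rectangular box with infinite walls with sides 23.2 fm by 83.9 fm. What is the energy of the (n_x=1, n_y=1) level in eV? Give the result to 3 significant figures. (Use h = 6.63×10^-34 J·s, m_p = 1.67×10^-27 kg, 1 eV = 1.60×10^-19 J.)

For a 2D rectangular well E = (h²/8m_p)·Σ n_i²/L_i² = (6.63×10^-34)²/(8·1.67×10^-27) · [1²/(23.2 fm)² + 1²/(83.9 fm)²].
Evaluating gives E = 6.580×10^-14 J = 4.11×10^5 eV.

E = 4.11×10^5 eV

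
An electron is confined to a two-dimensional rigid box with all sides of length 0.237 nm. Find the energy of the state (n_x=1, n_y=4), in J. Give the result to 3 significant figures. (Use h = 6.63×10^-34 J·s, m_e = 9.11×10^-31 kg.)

For a 2D rectangular well E = (h²/8m_e)·Σ n_i²/L_i² = (6.63×10^-34)²/(8·9.11×10^-31) · [1²/(0.237 nm)² + 4²/(0.237 nm)²].
Evaluating gives E = 1.83×10^-17 J.

E = 1.83×10^-17 J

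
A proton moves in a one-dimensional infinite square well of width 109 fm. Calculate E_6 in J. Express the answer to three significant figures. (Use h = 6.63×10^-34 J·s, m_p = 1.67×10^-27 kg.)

For an infinite well E_n = n²h²/(8m_pL²), so E_1 = h²/(8m_pL²) = (6.63×10^-34)²/(8·1.67×10^-27·(1.09×10^-13 m)²) = 2.769×10^-15 J.
Then E_6 = 6²·E_1 = 36·2.769×10^-15 J = 9.97×10^-14 J.

E_6 = 9.97×10^-14 J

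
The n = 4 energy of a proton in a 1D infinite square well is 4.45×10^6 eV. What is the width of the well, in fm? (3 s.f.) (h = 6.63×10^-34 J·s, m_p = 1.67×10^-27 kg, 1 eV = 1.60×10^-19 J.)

From E_n = n²h²/(8m_pL²), L = n·h/√(8m_pE_n).
E_4 = 4.45×10^6 eV = 7.120×10^-13 J, so L = 4·6.63×10^-34/√(8·1.67×10^-27·7.120×10^-13) = 2.72×10^-14 m = 27.2 fm.

L = 27.2 fm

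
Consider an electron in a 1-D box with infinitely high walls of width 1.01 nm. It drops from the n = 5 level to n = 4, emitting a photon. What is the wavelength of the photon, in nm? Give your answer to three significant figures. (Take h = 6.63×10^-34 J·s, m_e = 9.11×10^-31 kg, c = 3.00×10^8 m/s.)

λ = 374 nm

E_1 = h²/(8m_eL²) = 5.913×10^-20 J, so ΔE = (5² − 4²)E_1 = 5.322×10^-19 J.
λ = hc/ΔE = (6.63×10^-34·3.00×10^8)/5.322×10^-19 = 3.74×10^-7 m = 374 nm.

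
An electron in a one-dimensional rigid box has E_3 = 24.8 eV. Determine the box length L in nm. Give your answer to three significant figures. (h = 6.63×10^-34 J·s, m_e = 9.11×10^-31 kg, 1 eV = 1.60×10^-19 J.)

From E_n = n²h²/(8m_eL²), L = n·h/√(8m_eE_n).
E_3 = 24.8 eV = 3.968×10^-18 J, so L = 3·6.63×10^-34/√(8·9.11×10^-31·3.968×10^-18) = 3.70×10^-10 m = 0.370 nm.

L = 0.370 nm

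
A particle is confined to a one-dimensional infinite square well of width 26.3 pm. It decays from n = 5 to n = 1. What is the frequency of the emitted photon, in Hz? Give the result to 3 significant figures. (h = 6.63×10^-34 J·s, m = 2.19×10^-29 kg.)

f = 1.31×10^17 Hz

E_1 = h²/(8mL²) = 3.627×10^-18 J and ΔE = (5² − 1²)E_1 = 8.705×10^-17 J.
f = ΔE/h = 8.705×10^-17/6.63×10^-34 = 1.31×10^17 Hz.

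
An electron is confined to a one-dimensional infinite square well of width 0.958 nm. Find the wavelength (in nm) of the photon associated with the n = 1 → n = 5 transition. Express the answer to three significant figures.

E_1 = h²/(8m_eL²) = 6.565×10^-20 J, so ΔE = (5² − 1²)E_1 = 1.576×10^-18 J.
λ = hc/ΔE = (6.626×10^-34·2.998×10^8)/1.576×10^-18 = 1.26×10^-7 m = 126 nm.

λ = 126 nm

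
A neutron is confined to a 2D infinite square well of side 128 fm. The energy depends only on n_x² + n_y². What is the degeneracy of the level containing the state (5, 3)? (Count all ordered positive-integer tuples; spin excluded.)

degeneracy = 2

The level has n_x² + n_y² = 34. The ordered positive-integer solutions are (3, 5), (5, 3).
That gives 2 states.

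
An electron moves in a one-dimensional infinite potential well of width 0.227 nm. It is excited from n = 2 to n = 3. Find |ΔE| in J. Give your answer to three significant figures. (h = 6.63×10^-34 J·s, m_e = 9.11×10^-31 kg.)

E_1 = h²/(8m_eL²) = 1.170×10^-18 J.
|ΔE| = |2² − 3²|·E_1 = 5·1.170×10^-18 J = 5.85×10^-18 J.

|ΔE| = 5.85×10^-18 J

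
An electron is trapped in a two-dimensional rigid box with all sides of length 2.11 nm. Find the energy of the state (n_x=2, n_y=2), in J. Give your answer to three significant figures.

E = 1.08×10^-19 J

For a 2D rectangular well E = (h²/8m_e)·Σ n_i²/L_i² = (6.626×10^-34)²/(8·9.109×10^-31) · [2²/(2.11 nm)² + 2²/(2.11 nm)²].
Evaluating gives E = 1.08×10^-19 J.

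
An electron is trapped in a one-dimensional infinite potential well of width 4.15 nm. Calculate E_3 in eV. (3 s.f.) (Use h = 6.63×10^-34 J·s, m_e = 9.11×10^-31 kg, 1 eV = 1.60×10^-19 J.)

E_3 = 0.197 eV

For an infinite well E_n = n²h²/(8m_eL²), so E_1 = h²/(8m_eL²) = (6.63×10^-34)²/(8·9.11×10^-31·(4.15×10^-9 m)²) = 3.502×10^-21 J.
Then E_3 = 3²·E_1 = 9·3.502×10^-21 J = 3.152×10^-20 J.
Converting, E_3 = 3.152×10^-20 J / (1.60×10^-19 J/eV) = 0.197 eV.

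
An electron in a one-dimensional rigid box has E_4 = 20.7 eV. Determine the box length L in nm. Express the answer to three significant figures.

From E_n = n²h²/(8m_eL²), L = n·h/√(8m_eE_n).
E_4 = 20.7 eV = 3.316×10^-18 J, so L = 4·6.626×10^-34/√(8·9.109×10^-31·3.316×10^-18) = 5.39×10^-10 m = 0.539 nm.

L = 0.539 nm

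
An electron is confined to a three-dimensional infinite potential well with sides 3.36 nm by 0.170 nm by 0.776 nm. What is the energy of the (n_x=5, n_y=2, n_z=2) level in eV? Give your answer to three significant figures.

For a 3D rectangular well E = (h²/8m_e)·Σ n_i²/L_i² = (6.626×10^-34)²/(8·9.109×10^-31) · [5²/(3.36 nm)² + 2²/(0.170 nm)² + 2²/(0.776 nm)²].
Evaluating gives E = 8.872×10^-18 J = 55.4 eV.

E = 55.4 eV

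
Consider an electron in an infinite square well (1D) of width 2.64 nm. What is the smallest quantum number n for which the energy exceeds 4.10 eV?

n = 9

E_1 = h²/(8m_eL²) = 8.644×10^-21 J = 0.05396 eV.
Need n² > 4.10/0.05396 = 75.98, i.e. n > 8.717.
The smallest integer satisfying this is n = 9.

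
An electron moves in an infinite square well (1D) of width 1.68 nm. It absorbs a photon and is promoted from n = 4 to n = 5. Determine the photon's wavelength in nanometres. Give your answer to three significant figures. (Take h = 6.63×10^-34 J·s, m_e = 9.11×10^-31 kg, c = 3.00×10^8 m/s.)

λ = 1.03×10^3 nm

E_1 = h²/(8m_eL²) = 2.137×10^-20 J, so ΔE = (5² − 4²)E_1 = 1.923×10^-19 J.
λ = hc/ΔE = (6.63×10^-34·3.00×10^8)/1.923×10^-19 = 1.03×10^-6 m = 1.03×10^3 nm.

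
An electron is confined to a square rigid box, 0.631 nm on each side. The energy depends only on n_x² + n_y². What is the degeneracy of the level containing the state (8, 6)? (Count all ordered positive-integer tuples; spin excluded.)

The level has n_x² + n_y² = 100. The ordered positive-integer solutions are (6, 8), (8, 6).
That gives 2 states.

degeneracy = 2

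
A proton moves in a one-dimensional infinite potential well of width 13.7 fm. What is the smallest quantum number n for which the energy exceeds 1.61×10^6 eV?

E_1 = h²/(8m_pL²) = 1.748×10^-13 J = 1.091×10^6 eV.
Need n² > 1.61×10^6/1.091×10^6 = 1.476, i.e. n > 1.215.
The smallest integer satisfying this is n = 2.

n = 2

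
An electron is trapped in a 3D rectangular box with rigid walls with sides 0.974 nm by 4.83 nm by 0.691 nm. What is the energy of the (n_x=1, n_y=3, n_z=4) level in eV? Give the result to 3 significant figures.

E = 13.1 eV

For a 3D rectangular well E = (h²/8m_e)·Σ n_i²/L_i² = (6.626×10^-34)²/(8·9.109×10^-31) · [1²/(0.974 nm)² + 3²/(4.83 nm)² + 4²/(0.691 nm)²].
Evaluating gives E = 2.106×10^-18 J = 13.1 eV.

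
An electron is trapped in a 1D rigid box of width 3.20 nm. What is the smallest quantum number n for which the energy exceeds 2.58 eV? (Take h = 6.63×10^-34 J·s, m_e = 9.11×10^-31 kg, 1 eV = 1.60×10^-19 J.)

E_1 = h²/(8m_eL²) = 5.890×10^-21 J = 0.03681 eV.
Need n² > 2.58/0.03681 = 70.09, i.e. n > 8.372.
The smallest integer satisfying this is n = 9.

n = 9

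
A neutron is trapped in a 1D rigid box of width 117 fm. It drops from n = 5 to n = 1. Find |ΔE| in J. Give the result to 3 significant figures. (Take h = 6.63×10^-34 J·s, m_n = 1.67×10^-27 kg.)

E_1 = h²/(8m_nL²) = 2.404×10^-15 J.
|ΔE| = |5² − 1²|·E_1 = 24·2.404×10^-15 J = 5.77×10^-14 J.

|ΔE| = 5.77×10^-14 J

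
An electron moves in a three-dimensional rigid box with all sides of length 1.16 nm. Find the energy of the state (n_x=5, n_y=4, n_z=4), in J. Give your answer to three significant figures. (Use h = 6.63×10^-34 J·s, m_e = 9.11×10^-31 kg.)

E = 2.55×10^-18 J

For a 3D rectangular well E = (h²/8m_e)·Σ n_i²/L_i² = (6.63×10^-34)²/(8·9.11×10^-31) · [5²/(1.16 nm)² + 4²/(1.16 nm)² + 4²/(1.16 nm)²].
Evaluating gives E = 2.55×10^-18 J.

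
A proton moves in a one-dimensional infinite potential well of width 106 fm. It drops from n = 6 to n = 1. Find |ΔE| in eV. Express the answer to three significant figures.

|ΔE| = 6.38×10^5 eV

E_1 = h²/(8m_pL²) = 2.919×10^-15 J.
|ΔE| = |6² − 1²|·E_1 = 35·2.919×10^-15 J = 1.022×10^-13 J = 6.38×10^5 eV.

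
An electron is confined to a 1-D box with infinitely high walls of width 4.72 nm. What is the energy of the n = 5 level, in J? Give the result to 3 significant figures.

For an infinite well E_n = n²h²/(8m_eL²), so E_1 = h²/(8m_eL²) = (6.626×10^-34)²/(8·9.109×10^-31·(4.72×10^-9 m)²) = 2.704×10^-21 J.
Then E_5 = 5²·E_1 = 25·2.704×10^-21 J = 6.76×10^-20 J.

E_5 = 6.76×10^-20 J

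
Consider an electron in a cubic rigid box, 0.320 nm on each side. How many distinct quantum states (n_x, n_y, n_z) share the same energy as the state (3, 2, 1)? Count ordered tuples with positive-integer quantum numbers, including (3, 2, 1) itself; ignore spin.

degeneracy = 6

The level has n_x² + n_y² + n_z² = 14. The ordered positive-integer solutions are (1, 2, 3), (1, 3, 2), (2, 1, 3), (2, 3, 1), (3, 1, 2), (3, 2, 1).
That gives 6 states.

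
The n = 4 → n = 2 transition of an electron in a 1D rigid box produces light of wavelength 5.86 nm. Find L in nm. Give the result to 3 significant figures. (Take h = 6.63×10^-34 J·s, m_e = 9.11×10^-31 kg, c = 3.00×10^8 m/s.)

The photon carries ΔE = hc/λ = 6.63×10^-34·3.00×10^8/5.86×10^-9 m = 3.394×10^-17 J.
Since ΔE = (4² − 2²)E_1, E_1 = 2.828×10^-18 J, and L = h/√(8m_eE_1) = 1.46×10^-10 m = 0.146 nm.

L = 0.146 nm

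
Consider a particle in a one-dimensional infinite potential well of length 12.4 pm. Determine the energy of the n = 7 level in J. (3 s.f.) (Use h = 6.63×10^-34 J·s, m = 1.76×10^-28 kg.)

For an infinite well E_n = n²h²/(8mL²), so E_1 = h²/(8mL²) = (6.63×10^-34)²/(8·1.76×10^-28·(1.24×10^-11 m)²) = 2.030×10^-18 J.
Then E_7 = 7²·E_1 = 49·2.030×10^-18 J = 9.95×10^-17 J.

E_7 = 9.95×10^-17 J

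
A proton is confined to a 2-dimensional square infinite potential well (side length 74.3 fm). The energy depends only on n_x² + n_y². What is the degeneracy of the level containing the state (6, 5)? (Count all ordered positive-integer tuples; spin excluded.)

The level has n_x² + n_y² = 61. The ordered positive-integer solutions are (5, 6), (6, 5).
That gives 2 states.

degeneracy = 2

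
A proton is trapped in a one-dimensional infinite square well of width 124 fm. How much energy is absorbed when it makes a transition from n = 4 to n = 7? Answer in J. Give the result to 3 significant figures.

|ΔE| = 7.04×10^-14 J

E_1 = h²/(8m_pL²) = 2.133×10^-15 J.
|ΔE| = |4² − 7²|·E_1 = 33·2.133×10^-15 J = 7.04×10^-14 J.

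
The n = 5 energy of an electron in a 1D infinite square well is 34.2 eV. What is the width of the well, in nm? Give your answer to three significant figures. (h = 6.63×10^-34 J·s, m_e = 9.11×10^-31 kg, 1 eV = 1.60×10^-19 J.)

L = 0.525 nm

From E_n = n²h²/(8m_eL²), L = n·h/√(8m_eE_n).
E_5 = 34.2 eV = 5.472×10^-18 J, so L = 5·6.63×10^-34/√(8·9.11×10^-31·5.472×10^-18) = 5.25×10^-10 m = 0.525 nm.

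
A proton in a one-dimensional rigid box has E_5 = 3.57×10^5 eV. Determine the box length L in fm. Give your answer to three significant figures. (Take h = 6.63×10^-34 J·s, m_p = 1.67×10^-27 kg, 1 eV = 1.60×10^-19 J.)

L = 120 fm

From E_n = n²h²/(8m_pL²), L = n·h/√(8m_pE_n).
E_5 = 3.57×10^5 eV = 5.712×10^-14 J, so L = 5·6.63×10^-34/√(8·1.67×10^-27·5.712×10^-14) = 1.20×10^-13 m = 120 fm.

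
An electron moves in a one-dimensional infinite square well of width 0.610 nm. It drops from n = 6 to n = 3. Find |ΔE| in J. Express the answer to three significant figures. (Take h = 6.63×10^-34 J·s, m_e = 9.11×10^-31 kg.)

E_1 = h²/(8m_eL²) = 1.621×10^-19 J.
|ΔE| = |6² − 3²|·E_1 = 27·1.621×10^-19 J = 4.38×10^-18 J.

|ΔE| = 4.38×10^-18 J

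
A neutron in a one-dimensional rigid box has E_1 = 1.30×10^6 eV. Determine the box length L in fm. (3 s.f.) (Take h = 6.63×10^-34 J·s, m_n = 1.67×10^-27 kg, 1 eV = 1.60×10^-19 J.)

From E_n = n²h²/(8m_nL²), L = n·h/√(8m_nE_n).
E_1 = 1.30×10^6 eV = 2.080×10^-13 J, so L = 1·6.63×10^-34/√(8·1.67×10^-27·2.080×10^-13) = 1.26×10^-14 m = 12.6 fm.

L = 12.6 fm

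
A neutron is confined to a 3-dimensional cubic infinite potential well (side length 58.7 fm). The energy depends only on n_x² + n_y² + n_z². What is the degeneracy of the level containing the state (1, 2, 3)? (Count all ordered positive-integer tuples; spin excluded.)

The level has n_x² + n_y² + n_z² = 14. The ordered positive-integer solutions are (1, 2, 3), (1, 3, 2), (2, 1, 3), (2, 3, 1), (3, 1, 2), (3, 2, 1).
That gives 6 states.

degeneracy = 6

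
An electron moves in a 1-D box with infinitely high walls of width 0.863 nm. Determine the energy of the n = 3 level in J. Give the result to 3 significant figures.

E_3 = 7.28×10^-19 J

For an infinite well E_n = n²h²/(8m_eL²), so E_1 = h²/(8m_eL²) = (6.626×10^-34)²/(8·9.109×10^-31·(8.63×10^-10 m)²) = 8.089×10^-20 J.
Then E_3 = 3²·E_1 = 9·8.089×10^-20 J = 7.28×10^-19 J.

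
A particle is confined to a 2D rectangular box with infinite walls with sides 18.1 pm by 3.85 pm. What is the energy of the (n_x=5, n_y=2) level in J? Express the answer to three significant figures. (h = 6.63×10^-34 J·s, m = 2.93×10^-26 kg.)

For a 2D rectangular well E = (h²/8m)·Σ n_i²/L_i² = (6.63×10^-34)²/(8·2.93×10^-26) · [5²/(18.1 pm)² + 2²/(3.85 pm)²].
Evaluating gives E = 6.49×10^-19 J.

E = 6.49×10^-19 J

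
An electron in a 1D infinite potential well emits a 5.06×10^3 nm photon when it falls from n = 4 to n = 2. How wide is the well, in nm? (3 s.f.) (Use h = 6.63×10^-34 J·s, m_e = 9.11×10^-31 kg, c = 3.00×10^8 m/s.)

L = 4.29 nm

The photon carries ΔE = hc/λ = 6.63×10^-34·3.00×10^8/5.06×10^-6 m = 3.931×10^-20 J.
Since ΔE = (4² − 2²)E_1, E_1 = 3.276×10^-21 J, and L = h/√(8m_eE_1) = 4.29×10^-9 m = 4.29 nm.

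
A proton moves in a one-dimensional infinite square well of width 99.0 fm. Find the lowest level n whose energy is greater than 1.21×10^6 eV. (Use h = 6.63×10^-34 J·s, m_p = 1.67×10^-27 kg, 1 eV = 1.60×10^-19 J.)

n = 8

E_1 = h²/(8m_pL²) = 3.357×10^-15 J = 2.098×10^4 eV.
Need n² > 1.21×10^6/2.098×10^4 = 57.67, i.e. n > 7.594.
The smallest integer satisfying this is n = 8.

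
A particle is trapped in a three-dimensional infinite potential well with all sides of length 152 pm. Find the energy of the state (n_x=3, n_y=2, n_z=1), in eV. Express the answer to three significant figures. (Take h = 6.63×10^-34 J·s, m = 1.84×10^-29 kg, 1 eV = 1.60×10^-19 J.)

For a 3D rectangular well E = (h²/8m)·Σ n_i²/L_i² = (6.63×10^-34)²/(8·1.84×10^-29) · [3²/(152 pm)² + 2²/(152 pm)² + 1²/(152 pm)²].
Evaluating gives E = 1.810×10^-18 J = 11.3 eV.

E = 11.3 eV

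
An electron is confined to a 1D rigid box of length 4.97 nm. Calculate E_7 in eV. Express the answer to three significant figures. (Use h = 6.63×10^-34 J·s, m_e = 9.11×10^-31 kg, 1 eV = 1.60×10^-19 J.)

For an infinite well E_n = n²h²/(8m_eL²), so E_1 = h²/(8m_eL²) = (6.63×10^-34)²/(8·9.11×10^-31·(4.97×10^-9 m)²) = 2.442×10^-21 J.
Then E_7 = 7²·E_1 = 49·2.442×10^-21 J = 1.197×10^-19 J.
Converting, E_7 = 1.197×10^-19 J / (1.60×10^-19 J/eV) = 0.748 eV.

E_7 = 0.748 eV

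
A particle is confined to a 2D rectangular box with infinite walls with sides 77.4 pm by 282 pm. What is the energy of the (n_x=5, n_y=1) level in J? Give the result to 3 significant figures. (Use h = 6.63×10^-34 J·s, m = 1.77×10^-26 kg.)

E = 1.30×10^-20 J

For a 2D rectangular well E = (h²/8m)·Σ n_i²/L_i² = (6.63×10^-34)²/(8·1.77×10^-26) · [5²/(77.4 pm)² + 1²/(282 pm)²].
Evaluating gives E = 1.30×10^-20 J.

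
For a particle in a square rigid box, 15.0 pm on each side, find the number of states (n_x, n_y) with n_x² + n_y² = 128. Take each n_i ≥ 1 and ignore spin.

The level has n_x² + n_y² = 128. The ordered positive-integer solutions are (8, 8).
That gives 1 state.

degeneracy = 1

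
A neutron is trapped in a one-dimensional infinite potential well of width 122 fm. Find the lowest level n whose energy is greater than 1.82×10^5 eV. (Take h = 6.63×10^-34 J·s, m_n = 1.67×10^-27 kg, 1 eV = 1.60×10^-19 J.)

n = 4

E_1 = h²/(8m_nL²) = 2.211×10^-15 J = 1.382×10^4 eV.
Need n² > 1.82×10^5/1.382×10^4 = 13.17, i.e. n > 3.629.
The smallest integer satisfying this is n = 4.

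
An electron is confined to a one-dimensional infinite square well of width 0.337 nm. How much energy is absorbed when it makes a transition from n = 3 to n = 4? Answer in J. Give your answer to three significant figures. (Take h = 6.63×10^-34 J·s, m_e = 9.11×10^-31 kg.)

|ΔE| = 3.72×10^-18 J

E_1 = h²/(8m_eL²) = 5.311×10^-19 J.
|ΔE| = |3² − 4²|·E_1 = 7·5.311×10^-19 J = 3.72×10^-18 J.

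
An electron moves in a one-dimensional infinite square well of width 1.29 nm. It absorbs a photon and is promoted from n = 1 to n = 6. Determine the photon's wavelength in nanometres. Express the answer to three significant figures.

λ = 157 nm

E_1 = h²/(8m_eL²) = 3.620×10^-20 J, so ΔE = (6² − 1²)E_1 = 1.267×10^-18 J.
λ = hc/ΔE = (6.626×10^-34·2.998×10^8)/1.267×10^-18 = 1.57×10^-7 m = 157 nm.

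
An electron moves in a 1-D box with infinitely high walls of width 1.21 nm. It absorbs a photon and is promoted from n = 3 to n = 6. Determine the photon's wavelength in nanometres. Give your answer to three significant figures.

E_1 = h²/(8m_eL²) = 4.115×10^-20 J, so ΔE = (6² − 3²)E_1 = 1.111×10^-18 J.
λ = hc/ΔE = (6.626×10^-34·2.998×10^8)/1.111×10^-18 = 1.79×10^-7 m = 179 nm.

λ = 179 nm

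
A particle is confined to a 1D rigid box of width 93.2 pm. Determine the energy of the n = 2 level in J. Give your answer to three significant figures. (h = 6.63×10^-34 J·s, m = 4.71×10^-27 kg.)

E_2 = 5.37×10^-21 J

For an infinite well E_n = n²h²/(8mL²), so E_1 = h²/(8mL²) = (6.63×10^-34)²/(8·4.71×10^-27·(9.32×10^-11 m)²) = 1.343×10^-21 J.
Then E_2 = 2²·E_1 = 4·1.343×10^-21 J = 5.37×10^-21 J.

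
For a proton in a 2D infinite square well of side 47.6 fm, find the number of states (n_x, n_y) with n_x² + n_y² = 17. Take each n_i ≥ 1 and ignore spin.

degeneracy = 2

The level has n_x² + n_y² = 17. The ordered positive-integer solutions are (1, 4), (4, 1).
That gives 2 states.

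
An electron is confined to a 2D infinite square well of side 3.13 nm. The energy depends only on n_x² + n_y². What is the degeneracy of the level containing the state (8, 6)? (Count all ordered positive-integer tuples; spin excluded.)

degeneracy = 2

The level has n_x² + n_y² = 100. The ordered positive-integer solutions are (6, 8), (8, 6).
That gives 2 states.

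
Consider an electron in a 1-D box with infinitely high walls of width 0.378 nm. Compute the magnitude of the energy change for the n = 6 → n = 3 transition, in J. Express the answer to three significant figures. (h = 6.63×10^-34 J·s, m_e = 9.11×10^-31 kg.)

|ΔE| = 1.14×10^-17 J

E_1 = h²/(8m_eL²) = 4.221×10^-19 J.
|ΔE| = |6² − 3²|·E_1 = 27·4.221×10^-19 J = 1.14×10^-17 J.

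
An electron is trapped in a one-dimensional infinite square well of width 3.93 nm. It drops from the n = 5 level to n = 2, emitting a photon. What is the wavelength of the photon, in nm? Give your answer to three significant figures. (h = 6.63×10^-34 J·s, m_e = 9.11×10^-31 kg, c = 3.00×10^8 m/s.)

λ = 2.43×10^3 nm

E_1 = h²/(8m_eL²) = 3.905×10^-21 J, so ΔE = (5² − 2²)E_1 = 8.200×10^-20 J.
λ = hc/ΔE = (6.63×10^-34·3.00×10^8)/8.200×10^-20 = 2.43×10^-6 m = 2.43×10^3 nm.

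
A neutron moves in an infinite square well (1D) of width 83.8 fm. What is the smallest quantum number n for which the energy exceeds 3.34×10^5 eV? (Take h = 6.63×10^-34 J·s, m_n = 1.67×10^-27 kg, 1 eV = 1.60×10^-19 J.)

E_1 = h²/(8m_nL²) = 4.685×10^-15 J = 2.928×10^4 eV.
Need n² > 3.34×10^5/2.928×10^4 = 11.41, i.e. n > 3.378.
The smallest integer satisfying this is n = 4.

n = 4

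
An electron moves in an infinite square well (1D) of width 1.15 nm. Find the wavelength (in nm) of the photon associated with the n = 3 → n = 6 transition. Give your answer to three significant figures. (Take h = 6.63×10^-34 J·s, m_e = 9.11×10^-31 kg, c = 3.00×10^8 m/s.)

λ = 162 nm

E_1 = h²/(8m_eL²) = 4.561×10^-20 J, so ΔE = (6² − 3²)E_1 = 1.231×10^-18 J.
λ = hc/ΔE = (6.63×10^-34·3.00×10^8)/1.231×10^-18 = 1.62×10^-7 m = 162 nm.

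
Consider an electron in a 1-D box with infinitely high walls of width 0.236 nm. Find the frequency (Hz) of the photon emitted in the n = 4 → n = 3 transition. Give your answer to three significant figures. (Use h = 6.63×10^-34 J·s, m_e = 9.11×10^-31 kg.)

f = 1.14×10^16 Hz

E_1 = h²/(8m_eL²) = 1.083×10^-18 J and ΔE = (4² − 3²)E_1 = 7.581×10^-18 J.
f = ΔE/h = 7.581×10^-18/6.63×10^-34 = 1.14×10^16 Hz.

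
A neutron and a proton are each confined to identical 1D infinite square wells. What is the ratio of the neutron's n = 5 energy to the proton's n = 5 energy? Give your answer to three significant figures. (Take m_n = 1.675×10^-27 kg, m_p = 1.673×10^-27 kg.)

E_n ∝ 1/m at fixed n and L, so the ratio is m_p/m_n = 1.673×10^-27/1.675×10^-27 = 0.999.

0.999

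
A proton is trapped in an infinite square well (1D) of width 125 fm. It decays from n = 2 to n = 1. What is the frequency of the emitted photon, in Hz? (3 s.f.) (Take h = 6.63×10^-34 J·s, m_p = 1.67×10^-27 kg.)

E_1 = h²/(8m_pL²) = 2.106×10^-15 J and ΔE = (2² − 1²)E_1 = 6.318×10^-15 J.
f = ΔE/h = 6.318×10^-15/6.63×10^-34 = 9.53×10^18 Hz.

f = 9.53×10^18 Hz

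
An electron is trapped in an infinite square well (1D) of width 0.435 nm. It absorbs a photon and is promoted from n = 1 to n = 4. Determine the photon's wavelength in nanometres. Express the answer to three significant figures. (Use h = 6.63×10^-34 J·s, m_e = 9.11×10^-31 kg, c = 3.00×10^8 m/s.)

λ = 41.6 nm

E_1 = h²/(8m_eL²) = 3.187×10^-19 J, so ΔE = (4² − 1²)E_1 = 4.781×10^-18 J.
λ = hc/ΔE = (6.63×10^-34·3.00×10^8)/4.781×10^-18 = 4.16×10^-8 m = 41.6 nm.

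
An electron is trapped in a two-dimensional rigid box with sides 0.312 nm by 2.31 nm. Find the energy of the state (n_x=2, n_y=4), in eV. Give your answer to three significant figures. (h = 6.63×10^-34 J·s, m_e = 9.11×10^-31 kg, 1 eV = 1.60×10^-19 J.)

E = 16.6 eV

For a 2D rectangular well E = (h²/8m_e)·Σ n_i²/L_i² = (6.63×10^-34)²/(8·9.11×10^-31) · [2²/(0.312 nm)² + 4²/(2.31 nm)²].
Evaluating gives E = 2.659×10^-18 J = 16.6 eV.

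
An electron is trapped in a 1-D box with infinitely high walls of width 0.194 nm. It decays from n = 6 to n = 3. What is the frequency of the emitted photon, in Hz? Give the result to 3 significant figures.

f = 6.52×10^16 Hz

E_1 = h²/(8m_eL²) = 1.601×10^-18 J and ΔE = (6² − 3²)E_1 = 4.323×10^-17 J.
f = ΔE/h = 4.323×10^-17/6.626×10^-34 = 6.52×10^16 Hz.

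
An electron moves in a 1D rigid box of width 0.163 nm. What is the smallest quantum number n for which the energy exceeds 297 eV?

n = 5

E_1 = h²/(8m_eL²) = 2.268×10^-18 J = 14.16 eV.
Need n² > 297/14.16 = 20.97, i.e. n > 4.579.
The smallest integer satisfying this is n = 5.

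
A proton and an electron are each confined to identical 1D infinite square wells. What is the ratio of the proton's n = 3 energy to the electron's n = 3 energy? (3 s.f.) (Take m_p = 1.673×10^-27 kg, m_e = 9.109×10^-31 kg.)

E_n ∝ 1/m at fixed n and L, so the ratio is m_e/m_p = 9.109×10^-31/1.673×10^-27 = 5.44×10^-4.

5.44×10^-4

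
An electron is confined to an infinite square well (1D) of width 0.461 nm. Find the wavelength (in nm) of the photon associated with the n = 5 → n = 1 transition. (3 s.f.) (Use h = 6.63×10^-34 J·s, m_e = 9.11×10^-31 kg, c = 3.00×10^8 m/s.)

λ = 29.2 nm

E_1 = h²/(8m_eL²) = 2.838×10^-19 J, so ΔE = (5² − 1²)E_1 = 6.811×10^-18 J.
λ = hc/ΔE = (6.63×10^-34·3.00×10^8)/6.811×10^-18 = 2.92×10^-8 m = 29.2 nm.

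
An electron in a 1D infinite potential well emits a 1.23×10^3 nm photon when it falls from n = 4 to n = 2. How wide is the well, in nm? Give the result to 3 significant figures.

L = 2.12 nm

The photon carries ΔE = hc/λ = 6.626×10^-34·2.998×10^8/1.23×10^-6 m = 1.615×10^-19 J.
Since ΔE = (4² − 2²)E_1, E_1 = 1.346×10^-20 J, and L = h/√(8m_eE_1) = 2.12×10^-9 m = 2.12 nm.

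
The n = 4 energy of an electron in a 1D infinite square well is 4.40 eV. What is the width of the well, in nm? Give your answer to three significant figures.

L = 1.17 nm

From E_n = n²h²/(8m_eL²), L = n·h/√(8m_eE_n).
E_4 = 4.40 eV = 7.049×10^-19 J, so L = 4·6.626×10^-34/√(8·9.109×10^-31·7.049×10^-19) = 1.17×10^-9 m = 1.17 nm.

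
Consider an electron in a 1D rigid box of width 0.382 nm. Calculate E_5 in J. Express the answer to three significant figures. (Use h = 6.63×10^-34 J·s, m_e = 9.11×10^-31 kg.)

For an infinite well E_n = n²h²/(8m_eL²), so E_1 = h²/(8m_eL²) = (6.63×10^-34)²/(8·9.11×10^-31·(3.82×10^-10 m)²) = 4.133×10^-19 J.
Then E_5 = 5²·E_1 = 25·4.133×10^-19 J = 1.03×10^-17 J.

E_5 = 1.03×10^-17 J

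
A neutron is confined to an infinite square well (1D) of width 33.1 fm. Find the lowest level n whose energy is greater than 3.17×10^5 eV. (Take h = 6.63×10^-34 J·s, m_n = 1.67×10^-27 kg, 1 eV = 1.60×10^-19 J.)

E_1 = h²/(8m_nL²) = 3.003×10^-14 J = 1.877×10^5 eV.
Need n² > 3.17×10^5/1.877×10^5 = 1.689, i.e. n > 1.300.
The smallest integer satisfying this is n = 2.

n = 2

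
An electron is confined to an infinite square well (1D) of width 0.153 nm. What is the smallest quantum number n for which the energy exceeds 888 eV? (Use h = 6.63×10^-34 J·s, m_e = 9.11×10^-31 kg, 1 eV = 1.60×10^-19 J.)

E_1 = h²/(8m_eL²) = 2.577×10^-18 J = 16.11 eV.
Need n² > 888/16.11 = 55.12, i.e. n > 7.424.
The smallest integer satisfying this is n = 8.

n = 8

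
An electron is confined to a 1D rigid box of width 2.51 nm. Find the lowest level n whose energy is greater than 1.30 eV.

E_1 = h²/(8m_eL²) = 9.563×10^-21 J = 0.05969 eV.
Need n² > 1.30/0.05969 = 21.78, i.e. n > 4.667.
The smallest integer satisfying this is n = 5.

n = 5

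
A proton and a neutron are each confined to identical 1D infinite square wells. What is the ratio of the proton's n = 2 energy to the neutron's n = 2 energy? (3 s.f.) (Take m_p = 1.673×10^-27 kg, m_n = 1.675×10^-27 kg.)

1.00

E_n ∝ 1/m at fixed n and L, so the ratio is m_n/m_p = 1.675×10^-27/1.673×10^-27 = 1.00.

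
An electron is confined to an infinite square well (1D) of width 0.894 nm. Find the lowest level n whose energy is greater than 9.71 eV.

E_1 = h²/(8m_eL²) = 7.538×10^-20 J = 0.4705 eV.
Need n² > 9.71/0.4705 = 20.64, i.e. n > 4.543.
The smallest integer satisfying this is n = 5.

n = 5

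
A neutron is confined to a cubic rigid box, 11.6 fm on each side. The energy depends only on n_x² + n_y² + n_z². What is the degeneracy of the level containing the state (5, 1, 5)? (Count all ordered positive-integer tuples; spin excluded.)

degeneracy = 6

The level has n_x² + n_y² + n_z² = 51. The ordered positive-integer solutions are (1, 1, 7), (1, 5, 5), (1, 7, 1), (5, 1, 5), (5, 5, 1), (7, 1, 1).
That gives 6 states.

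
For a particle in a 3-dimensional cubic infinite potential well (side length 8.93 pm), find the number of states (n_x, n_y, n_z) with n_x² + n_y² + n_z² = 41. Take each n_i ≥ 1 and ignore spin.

The level has n_x² + n_y² + n_z² = 41. The ordered positive-integer solutions are (1, 2, 6), (1, 6, 2), (2, 1, 6), (2, 6, 1), (3, 4, 4), (4, 3, 4), (4, 4, 3), (6, 1, 2), (6, 2, 1).
That gives 9 states.

degeneracy = 9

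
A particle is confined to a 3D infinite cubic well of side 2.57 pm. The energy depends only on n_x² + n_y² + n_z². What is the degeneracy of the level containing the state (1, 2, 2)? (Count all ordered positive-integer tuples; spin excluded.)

degeneracy = 3

The level has n_x² + n_y² + n_z² = 9. The ordered positive-integer solutions are (1, 2, 2), (2, 1, 2), (2, 2, 1).
That gives 3 states.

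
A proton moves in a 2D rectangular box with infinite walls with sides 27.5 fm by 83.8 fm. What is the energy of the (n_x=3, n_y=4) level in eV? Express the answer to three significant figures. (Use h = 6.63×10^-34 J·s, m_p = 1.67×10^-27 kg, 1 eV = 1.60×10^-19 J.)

For a 2D rectangular well E = (h²/8m_p)·Σ n_i²/L_i² = (6.63×10^-34)²/(8·1.67×10^-27) · [3²/(27.5 fm)² + 4²/(83.8 fm)²].
Evaluating gives E = 4.665×10^-13 J = 2.92×10^6 eV.

E = 2.92×10^6 eV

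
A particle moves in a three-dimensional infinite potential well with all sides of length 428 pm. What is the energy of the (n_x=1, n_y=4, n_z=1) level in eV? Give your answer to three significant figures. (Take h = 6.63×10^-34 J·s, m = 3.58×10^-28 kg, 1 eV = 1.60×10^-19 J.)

For a 3D rectangular well E = (h²/8m)·Σ n_i²/L_i² = (6.63×10^-34)²/(8·3.58×10^-28) · [1²/(428 pm)² + 4²/(428 pm)² + 1²/(428 pm)²].
Evaluating gives E = 1.508×10^-20 J = 0.0943 eV.

E = 0.0943 eV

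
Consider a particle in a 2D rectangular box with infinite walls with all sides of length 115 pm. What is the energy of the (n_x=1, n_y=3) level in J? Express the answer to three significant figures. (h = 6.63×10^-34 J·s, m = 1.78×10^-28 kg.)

For a 2D rectangular well E = (h²/8m)·Σ n_i²/L_i² = (6.63×10^-34)²/(8·1.78×10^-28) · [1²/(115 pm)² + 3²/(115 pm)²].
Evaluating gives E = 2.33×10^-19 J.

E = 2.33×10^-19 J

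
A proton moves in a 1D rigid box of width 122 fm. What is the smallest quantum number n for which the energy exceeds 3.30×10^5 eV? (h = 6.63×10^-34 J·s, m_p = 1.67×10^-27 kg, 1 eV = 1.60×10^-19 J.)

E_1 = h²/(8m_pL²) = 2.211×10^-15 J = 1.382×10^4 eV.
Need n² > 3.30×10^5/1.382×10^4 = 23.88, i.e. n > 4.887.
The smallest integer satisfying this is n = 5.

n = 5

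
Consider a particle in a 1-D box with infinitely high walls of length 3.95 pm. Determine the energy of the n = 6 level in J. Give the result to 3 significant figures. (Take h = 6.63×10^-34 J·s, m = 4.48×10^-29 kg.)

E_6 = 2.83×10^-15 J

For an infinite well E_n = n²h²/(8mL²), so E_1 = h²/(8mL²) = (6.63×10^-34)²/(8·4.48×10^-29·(3.95×10^-12 m)²) = 7.861×10^-17 J.
Then E_6 = 6²·E_1 = 36·7.861×10^-17 J = 2.83×10^-15 J.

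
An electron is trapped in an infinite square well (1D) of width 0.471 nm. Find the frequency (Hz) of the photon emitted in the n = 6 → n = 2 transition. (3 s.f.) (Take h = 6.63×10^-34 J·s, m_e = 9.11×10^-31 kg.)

f = 1.31×10^16 Hz

E_1 = h²/(8m_eL²) = 2.719×10^-19 J and ΔE = (6² − 2²)E_1 = 8.701×10^-18 J.
f = ΔE/h = 8.701×10^-18/6.63×10^-34 = 1.31×10^16 Hz.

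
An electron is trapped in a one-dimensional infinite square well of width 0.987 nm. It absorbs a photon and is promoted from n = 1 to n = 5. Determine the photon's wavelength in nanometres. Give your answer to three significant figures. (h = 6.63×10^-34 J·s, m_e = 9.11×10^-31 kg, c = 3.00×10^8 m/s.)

λ = 134 nm

E_1 = h²/(8m_eL²) = 6.191×10^-20 J, so ΔE = (5² − 1²)E_1 = 1.486×10^-18 J.
λ = hc/ΔE = (6.63×10^-34·3.00×10^8)/1.486×10^-18 = 1.34×10^-7 m = 134 nm.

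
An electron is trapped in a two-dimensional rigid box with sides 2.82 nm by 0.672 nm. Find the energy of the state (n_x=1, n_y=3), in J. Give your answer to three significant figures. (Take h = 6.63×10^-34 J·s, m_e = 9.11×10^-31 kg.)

E = 1.21×10^-18 J

For a 2D rectangular well E = (h²/8m_e)·Σ n_i²/L_i² = (6.63×10^-34)²/(8·9.11×10^-31) · [1²/(2.82 nm)² + 3²/(0.672 nm)²].
Evaluating gives E = 1.21×10^-18 J.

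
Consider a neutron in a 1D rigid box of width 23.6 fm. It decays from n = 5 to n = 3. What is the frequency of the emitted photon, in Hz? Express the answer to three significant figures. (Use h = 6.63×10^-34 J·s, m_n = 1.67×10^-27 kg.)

f = 1.43×10^21 Hz

E_1 = h²/(8m_nL²) = 5.907×10^-14 J and ΔE = (5² − 3²)E_1 = 9.451×10^-13 J.
f = ΔE/h = 9.451×10^-13/6.63×10^-34 = 1.43×10^21 Hz.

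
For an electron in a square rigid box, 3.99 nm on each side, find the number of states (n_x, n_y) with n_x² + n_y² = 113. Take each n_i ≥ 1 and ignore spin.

The level has n_x² + n_y² = 113. The ordered positive-integer solutions are (7, 8), (8, 7).
That gives 2 states.

degeneracy = 2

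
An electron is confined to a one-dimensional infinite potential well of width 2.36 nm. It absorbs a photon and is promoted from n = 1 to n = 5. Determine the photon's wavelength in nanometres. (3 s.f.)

λ = 765 nm

E_1 = h²/(8m_eL²) = 1.082×10^-20 J, so ΔE = (5² − 1²)E_1 = 2.597×10^-19 J.
λ = hc/ΔE = (6.626×10^-34·2.998×10^8)/2.597×10^-19 = 7.65×10^-7 m = 765 nm.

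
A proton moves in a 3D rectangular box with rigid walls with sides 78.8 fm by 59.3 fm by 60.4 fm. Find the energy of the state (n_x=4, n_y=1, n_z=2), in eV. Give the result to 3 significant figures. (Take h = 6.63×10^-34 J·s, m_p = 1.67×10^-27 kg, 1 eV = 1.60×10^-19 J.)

For a 3D rectangular well E = (h²/8m_p)·Σ n_i²/L_i² = (6.63×10^-34)²/(8·1.67×10^-27) · [4²/(78.8 fm)² + 1²/(59.3 fm)² + 2²/(60.4 fm)²].
Evaluating gives E = 1.302×10^-13 J = 8.14×10^5 eV.

E = 8.14×10^5 eV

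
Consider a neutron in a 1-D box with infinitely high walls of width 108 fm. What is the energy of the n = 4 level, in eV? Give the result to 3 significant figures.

E_4 = 2.81×10^5 eV

For an infinite well E_n = n²h²/(8m_nL²), so E_1 = h²/(8m_nL²) = (6.626×10^-34)²/(8·1.675×10^-27·(1.08×10^-13 m)²) = 2.809×10^-15 J.
Then E_4 = 4²·E_1 = 16·2.809×10^-15 J = 4.494×10^-14 J.
Converting, E_4 = 4.494×10^-14 J / (1.602×10^-19 J/eV) = 2.81×10^5 eV.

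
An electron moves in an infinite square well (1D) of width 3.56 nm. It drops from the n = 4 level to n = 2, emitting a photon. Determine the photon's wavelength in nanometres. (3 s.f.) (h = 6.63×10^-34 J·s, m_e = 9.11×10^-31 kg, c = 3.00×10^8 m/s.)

E_1 = h²/(8m_eL²) = 4.759×10^-21 J, so ΔE = (4² − 2²)E_1 = 5.711×10^-20 J.
λ = hc/ΔE = (6.63×10^-34·3.00×10^8)/5.711×10^-20 = 3.48×10^-6 m = 3.48×10^3 nm.

λ = 3.48×10^3 nm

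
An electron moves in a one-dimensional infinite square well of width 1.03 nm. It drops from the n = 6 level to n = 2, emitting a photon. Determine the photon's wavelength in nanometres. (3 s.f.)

λ = 109 nm

E_1 = h²/(8m_eL²) = 5.679×10^-20 J, so ΔE = (6² − 2²)E_1 = 1.817×10^-18 J.
λ = hc/ΔE = (6.626×10^-34·2.998×10^8)/1.817×10^-18 = 1.09×10^-7 m = 109 nm.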